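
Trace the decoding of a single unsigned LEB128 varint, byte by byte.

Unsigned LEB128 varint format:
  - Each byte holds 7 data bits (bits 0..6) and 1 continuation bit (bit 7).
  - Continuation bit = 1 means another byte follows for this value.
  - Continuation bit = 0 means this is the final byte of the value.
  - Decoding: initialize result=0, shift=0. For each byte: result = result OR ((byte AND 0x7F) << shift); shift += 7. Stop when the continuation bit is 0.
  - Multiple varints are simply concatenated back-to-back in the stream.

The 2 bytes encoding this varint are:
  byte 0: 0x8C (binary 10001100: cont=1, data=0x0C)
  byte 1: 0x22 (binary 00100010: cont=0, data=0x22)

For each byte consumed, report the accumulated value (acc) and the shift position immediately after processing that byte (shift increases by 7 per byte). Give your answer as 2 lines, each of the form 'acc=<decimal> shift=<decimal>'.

Answer: acc=12 shift=7
acc=4364 shift=14

Derivation:
byte 0=0x8C: payload=0x0C=12, contrib = 12<<0 = 12; acc -> 12, shift -> 7
byte 1=0x22: payload=0x22=34, contrib = 34<<7 = 4352; acc -> 4364, shift -> 14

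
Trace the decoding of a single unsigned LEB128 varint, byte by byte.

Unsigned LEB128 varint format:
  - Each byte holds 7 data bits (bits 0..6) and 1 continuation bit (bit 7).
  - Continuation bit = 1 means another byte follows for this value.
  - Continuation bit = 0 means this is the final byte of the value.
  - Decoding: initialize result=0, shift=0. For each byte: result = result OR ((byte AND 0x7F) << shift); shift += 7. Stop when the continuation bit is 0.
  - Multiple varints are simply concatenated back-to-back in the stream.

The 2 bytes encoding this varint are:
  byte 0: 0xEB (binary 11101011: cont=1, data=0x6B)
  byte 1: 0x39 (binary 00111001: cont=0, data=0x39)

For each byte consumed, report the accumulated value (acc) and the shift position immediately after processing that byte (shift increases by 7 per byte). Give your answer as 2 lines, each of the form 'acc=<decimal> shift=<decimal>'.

Answer: acc=107 shift=7
acc=7403 shift=14

Derivation:
byte 0=0xEB: payload=0x6B=107, contrib = 107<<0 = 107; acc -> 107, shift -> 7
byte 1=0x39: payload=0x39=57, contrib = 57<<7 = 7296; acc -> 7403, shift -> 14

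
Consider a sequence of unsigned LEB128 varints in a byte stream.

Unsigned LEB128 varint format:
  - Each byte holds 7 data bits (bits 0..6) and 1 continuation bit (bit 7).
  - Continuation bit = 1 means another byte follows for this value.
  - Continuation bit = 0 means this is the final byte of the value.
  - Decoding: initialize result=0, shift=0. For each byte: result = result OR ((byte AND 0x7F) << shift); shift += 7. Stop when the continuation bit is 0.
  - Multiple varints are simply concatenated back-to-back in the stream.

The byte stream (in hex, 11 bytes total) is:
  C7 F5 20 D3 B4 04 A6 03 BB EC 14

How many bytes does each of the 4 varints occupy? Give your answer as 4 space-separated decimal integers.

Answer: 3 3 2 3

Derivation:
  byte[0]=0xC7 cont=1 payload=0x47=71: acc |= 71<<0 -> acc=71 shift=7
  byte[1]=0xF5 cont=1 payload=0x75=117: acc |= 117<<7 -> acc=15047 shift=14
  byte[2]=0x20 cont=0 payload=0x20=32: acc |= 32<<14 -> acc=539335 shift=21 [end]
Varint 1: bytes[0:3] = C7 F5 20 -> value 539335 (3 byte(s))
  byte[3]=0xD3 cont=1 payload=0x53=83: acc |= 83<<0 -> acc=83 shift=7
  byte[4]=0xB4 cont=1 payload=0x34=52: acc |= 52<<7 -> acc=6739 shift=14
  byte[5]=0x04 cont=0 payload=0x04=4: acc |= 4<<14 -> acc=72275 shift=21 [end]
Varint 2: bytes[3:6] = D3 B4 04 -> value 72275 (3 byte(s))
  byte[6]=0xA6 cont=1 payload=0x26=38: acc |= 38<<0 -> acc=38 shift=7
  byte[7]=0x03 cont=0 payload=0x03=3: acc |= 3<<7 -> acc=422 shift=14 [end]
Varint 3: bytes[6:8] = A6 03 -> value 422 (2 byte(s))
  byte[8]=0xBB cont=1 payload=0x3B=59: acc |= 59<<0 -> acc=59 shift=7
  byte[9]=0xEC cont=1 payload=0x6C=108: acc |= 108<<7 -> acc=13883 shift=14
  byte[10]=0x14 cont=0 payload=0x14=20: acc |= 20<<14 -> acc=341563 shift=21 [end]
Varint 4: bytes[8:11] = BB EC 14 -> value 341563 (3 byte(s))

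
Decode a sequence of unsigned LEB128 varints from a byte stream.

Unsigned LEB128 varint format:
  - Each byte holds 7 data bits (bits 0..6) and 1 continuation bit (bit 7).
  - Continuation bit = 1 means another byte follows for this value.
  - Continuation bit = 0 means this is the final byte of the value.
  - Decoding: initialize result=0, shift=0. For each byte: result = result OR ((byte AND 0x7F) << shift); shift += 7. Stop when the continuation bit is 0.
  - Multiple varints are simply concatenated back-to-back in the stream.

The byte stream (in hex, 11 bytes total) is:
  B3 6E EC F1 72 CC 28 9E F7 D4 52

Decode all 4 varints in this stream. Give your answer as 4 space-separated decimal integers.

  byte[0]=0xB3 cont=1 payload=0x33=51: acc |= 51<<0 -> acc=51 shift=7
  byte[1]=0x6E cont=0 payload=0x6E=110: acc |= 110<<7 -> acc=14131 shift=14 [end]
Varint 1: bytes[0:2] = B3 6E -> value 14131 (2 byte(s))
  byte[2]=0xEC cont=1 payload=0x6C=108: acc |= 108<<0 -> acc=108 shift=7
  byte[3]=0xF1 cont=1 payload=0x71=113: acc |= 113<<7 -> acc=14572 shift=14
  byte[4]=0x72 cont=0 payload=0x72=114: acc |= 114<<14 -> acc=1882348 shift=21 [end]
Varint 2: bytes[2:5] = EC F1 72 -> value 1882348 (3 byte(s))
  byte[5]=0xCC cont=1 payload=0x4C=76: acc |= 76<<0 -> acc=76 shift=7
  byte[6]=0x28 cont=0 payload=0x28=40: acc |= 40<<7 -> acc=5196 shift=14 [end]
Varint 3: bytes[5:7] = CC 28 -> value 5196 (2 byte(s))
  byte[7]=0x9E cont=1 payload=0x1E=30: acc |= 30<<0 -> acc=30 shift=7
  byte[8]=0xF7 cont=1 payload=0x77=119: acc |= 119<<7 -> acc=15262 shift=14
  byte[9]=0xD4 cont=1 payload=0x54=84: acc |= 84<<14 -> acc=1391518 shift=21
  byte[10]=0x52 cont=0 payload=0x52=82: acc |= 82<<21 -> acc=173357982 shift=28 [end]
Varint 4: bytes[7:11] = 9E F7 D4 52 -> value 173357982 (4 byte(s))

Answer: 14131 1882348 5196 173357982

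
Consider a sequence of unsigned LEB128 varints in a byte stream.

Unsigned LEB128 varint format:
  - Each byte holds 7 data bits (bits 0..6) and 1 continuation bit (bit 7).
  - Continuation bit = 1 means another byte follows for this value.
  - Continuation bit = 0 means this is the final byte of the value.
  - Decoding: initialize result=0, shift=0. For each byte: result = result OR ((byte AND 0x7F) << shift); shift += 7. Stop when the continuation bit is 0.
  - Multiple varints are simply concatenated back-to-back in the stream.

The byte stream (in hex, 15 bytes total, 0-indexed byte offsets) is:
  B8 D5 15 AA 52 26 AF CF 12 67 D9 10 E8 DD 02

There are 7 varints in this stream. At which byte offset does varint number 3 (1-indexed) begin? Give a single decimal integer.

  byte[0]=0xB8 cont=1 payload=0x38=56: acc |= 56<<0 -> acc=56 shift=7
  byte[1]=0xD5 cont=1 payload=0x55=85: acc |= 85<<7 -> acc=10936 shift=14
  byte[2]=0x15 cont=0 payload=0x15=21: acc |= 21<<14 -> acc=355000 shift=21 [end]
Varint 1: bytes[0:3] = B8 D5 15 -> value 355000 (3 byte(s))
  byte[3]=0xAA cont=1 payload=0x2A=42: acc |= 42<<0 -> acc=42 shift=7
  byte[4]=0x52 cont=0 payload=0x52=82: acc |= 82<<7 -> acc=10538 shift=14 [end]
Varint 2: bytes[3:5] = AA 52 -> value 10538 (2 byte(s))
  byte[5]=0x26 cont=0 payload=0x26=38: acc |= 38<<0 -> acc=38 shift=7 [end]
Varint 3: bytes[5:6] = 26 -> value 38 (1 byte(s))
  byte[6]=0xAF cont=1 payload=0x2F=47: acc |= 47<<0 -> acc=47 shift=7
  byte[7]=0xCF cont=1 payload=0x4F=79: acc |= 79<<7 -> acc=10159 shift=14
  byte[8]=0x12 cont=0 payload=0x12=18: acc |= 18<<14 -> acc=305071 shift=21 [end]
Varint 4: bytes[6:9] = AF CF 12 -> value 305071 (3 byte(s))
  byte[9]=0x67 cont=0 payload=0x67=103: acc |= 103<<0 -> acc=103 shift=7 [end]
Varint 5: bytes[9:10] = 67 -> value 103 (1 byte(s))
  byte[10]=0xD9 cont=1 payload=0x59=89: acc |= 89<<0 -> acc=89 shift=7
  byte[11]=0x10 cont=0 payload=0x10=16: acc |= 16<<7 -> acc=2137 shift=14 [end]
Varint 6: bytes[10:12] = D9 10 -> value 2137 (2 byte(s))
  byte[12]=0xE8 cont=1 payload=0x68=104: acc |= 104<<0 -> acc=104 shift=7
  byte[13]=0xDD cont=1 payload=0x5D=93: acc |= 93<<7 -> acc=12008 shift=14
  byte[14]=0x02 cont=0 payload=0x02=2: acc |= 2<<14 -> acc=44776 shift=21 [end]
Varint 7: bytes[12:15] = E8 DD 02 -> value 44776 (3 byte(s))

Answer: 5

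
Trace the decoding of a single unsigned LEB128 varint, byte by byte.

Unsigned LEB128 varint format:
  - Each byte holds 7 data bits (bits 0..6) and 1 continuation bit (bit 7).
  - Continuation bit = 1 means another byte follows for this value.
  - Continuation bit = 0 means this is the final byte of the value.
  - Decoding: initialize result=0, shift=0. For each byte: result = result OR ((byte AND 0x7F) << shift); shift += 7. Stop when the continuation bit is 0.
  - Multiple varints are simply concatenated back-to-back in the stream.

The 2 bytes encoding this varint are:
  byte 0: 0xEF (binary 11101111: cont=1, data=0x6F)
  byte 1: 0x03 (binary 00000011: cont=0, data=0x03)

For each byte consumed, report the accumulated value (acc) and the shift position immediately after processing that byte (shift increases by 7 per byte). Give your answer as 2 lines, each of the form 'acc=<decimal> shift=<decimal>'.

Answer: acc=111 shift=7
acc=495 shift=14

Derivation:
byte 0=0xEF: payload=0x6F=111, contrib = 111<<0 = 111; acc -> 111, shift -> 7
byte 1=0x03: payload=0x03=3, contrib = 3<<7 = 384; acc -> 495, shift -> 14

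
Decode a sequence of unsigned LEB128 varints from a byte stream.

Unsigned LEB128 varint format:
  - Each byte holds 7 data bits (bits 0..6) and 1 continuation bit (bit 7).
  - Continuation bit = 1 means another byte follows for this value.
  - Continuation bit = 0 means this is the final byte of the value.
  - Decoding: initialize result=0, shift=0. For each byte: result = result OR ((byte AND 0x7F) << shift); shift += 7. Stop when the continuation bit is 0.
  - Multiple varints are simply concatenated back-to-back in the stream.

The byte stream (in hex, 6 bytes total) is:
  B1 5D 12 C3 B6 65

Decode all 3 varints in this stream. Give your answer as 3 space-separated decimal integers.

  byte[0]=0xB1 cont=1 payload=0x31=49: acc |= 49<<0 -> acc=49 shift=7
  byte[1]=0x5D cont=0 payload=0x5D=93: acc |= 93<<7 -> acc=11953 shift=14 [end]
Varint 1: bytes[0:2] = B1 5D -> value 11953 (2 byte(s))
  byte[2]=0x12 cont=0 payload=0x12=18: acc |= 18<<0 -> acc=18 shift=7 [end]
Varint 2: bytes[2:3] = 12 -> value 18 (1 byte(s))
  byte[3]=0xC3 cont=1 payload=0x43=67: acc |= 67<<0 -> acc=67 shift=7
  byte[4]=0xB6 cont=1 payload=0x36=54: acc |= 54<<7 -> acc=6979 shift=14
  byte[5]=0x65 cont=0 payload=0x65=101: acc |= 101<<14 -> acc=1661763 shift=21 [end]
Varint 3: bytes[3:6] = C3 B6 65 -> value 1661763 (3 byte(s))

Answer: 11953 18 1661763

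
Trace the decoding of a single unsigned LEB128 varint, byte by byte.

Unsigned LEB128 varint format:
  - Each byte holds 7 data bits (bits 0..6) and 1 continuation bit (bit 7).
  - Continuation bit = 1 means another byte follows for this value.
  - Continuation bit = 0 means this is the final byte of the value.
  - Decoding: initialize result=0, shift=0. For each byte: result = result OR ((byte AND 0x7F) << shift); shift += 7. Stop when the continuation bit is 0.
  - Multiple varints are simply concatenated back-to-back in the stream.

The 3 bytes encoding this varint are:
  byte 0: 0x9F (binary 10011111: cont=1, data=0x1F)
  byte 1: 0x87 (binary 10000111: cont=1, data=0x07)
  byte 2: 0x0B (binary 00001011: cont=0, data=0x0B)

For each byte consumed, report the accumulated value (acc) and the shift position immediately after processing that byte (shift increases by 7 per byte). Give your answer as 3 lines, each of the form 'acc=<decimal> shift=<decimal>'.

byte 0=0x9F: payload=0x1F=31, contrib = 31<<0 = 31; acc -> 31, shift -> 7
byte 1=0x87: payload=0x07=7, contrib = 7<<7 = 896; acc -> 927, shift -> 14
byte 2=0x0B: payload=0x0B=11, contrib = 11<<14 = 180224; acc -> 181151, shift -> 21

Answer: acc=31 shift=7
acc=927 shift=14
acc=181151 shift=21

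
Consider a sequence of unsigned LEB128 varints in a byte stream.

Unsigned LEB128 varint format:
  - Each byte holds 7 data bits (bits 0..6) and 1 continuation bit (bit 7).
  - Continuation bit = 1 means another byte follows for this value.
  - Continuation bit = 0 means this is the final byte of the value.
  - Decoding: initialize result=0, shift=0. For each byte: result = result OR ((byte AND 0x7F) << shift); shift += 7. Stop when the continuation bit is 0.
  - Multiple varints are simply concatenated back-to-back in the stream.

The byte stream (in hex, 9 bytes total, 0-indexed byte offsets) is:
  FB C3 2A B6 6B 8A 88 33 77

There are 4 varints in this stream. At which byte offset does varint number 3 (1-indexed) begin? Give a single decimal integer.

Answer: 5

Derivation:
  byte[0]=0xFB cont=1 payload=0x7B=123: acc |= 123<<0 -> acc=123 shift=7
  byte[1]=0xC3 cont=1 payload=0x43=67: acc |= 67<<7 -> acc=8699 shift=14
  byte[2]=0x2A cont=0 payload=0x2A=42: acc |= 42<<14 -> acc=696827 shift=21 [end]
Varint 1: bytes[0:3] = FB C3 2A -> value 696827 (3 byte(s))
  byte[3]=0xB6 cont=1 payload=0x36=54: acc |= 54<<0 -> acc=54 shift=7
  byte[4]=0x6B cont=0 payload=0x6B=107: acc |= 107<<7 -> acc=13750 shift=14 [end]
Varint 2: bytes[3:5] = B6 6B -> value 13750 (2 byte(s))
  byte[5]=0x8A cont=1 payload=0x0A=10: acc |= 10<<0 -> acc=10 shift=7
  byte[6]=0x88 cont=1 payload=0x08=8: acc |= 8<<7 -> acc=1034 shift=14
  byte[7]=0x33 cont=0 payload=0x33=51: acc |= 51<<14 -> acc=836618 shift=21 [end]
Varint 3: bytes[5:8] = 8A 88 33 -> value 836618 (3 byte(s))
  byte[8]=0x77 cont=0 payload=0x77=119: acc |= 119<<0 -> acc=119 shift=7 [end]
Varint 4: bytes[8:9] = 77 -> value 119 (1 byte(s))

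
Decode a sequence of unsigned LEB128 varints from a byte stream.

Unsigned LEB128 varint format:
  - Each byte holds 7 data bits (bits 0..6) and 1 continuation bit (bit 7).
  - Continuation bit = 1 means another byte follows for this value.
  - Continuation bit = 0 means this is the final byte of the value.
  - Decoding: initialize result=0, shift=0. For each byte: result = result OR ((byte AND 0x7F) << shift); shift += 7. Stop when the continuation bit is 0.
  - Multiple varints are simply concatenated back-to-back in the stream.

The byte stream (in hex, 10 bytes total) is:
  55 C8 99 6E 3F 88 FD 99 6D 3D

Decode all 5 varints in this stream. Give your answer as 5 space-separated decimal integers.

Answer: 85 1805512 63 229015176 61

Derivation:
  byte[0]=0x55 cont=0 payload=0x55=85: acc |= 85<<0 -> acc=85 shift=7 [end]
Varint 1: bytes[0:1] = 55 -> value 85 (1 byte(s))
  byte[1]=0xC8 cont=1 payload=0x48=72: acc |= 72<<0 -> acc=72 shift=7
  byte[2]=0x99 cont=1 payload=0x19=25: acc |= 25<<7 -> acc=3272 shift=14
  byte[3]=0x6E cont=0 payload=0x6E=110: acc |= 110<<14 -> acc=1805512 shift=21 [end]
Varint 2: bytes[1:4] = C8 99 6E -> value 1805512 (3 byte(s))
  byte[4]=0x3F cont=0 payload=0x3F=63: acc |= 63<<0 -> acc=63 shift=7 [end]
Varint 3: bytes[4:5] = 3F -> value 63 (1 byte(s))
  byte[5]=0x88 cont=1 payload=0x08=8: acc |= 8<<0 -> acc=8 shift=7
  byte[6]=0xFD cont=1 payload=0x7D=125: acc |= 125<<7 -> acc=16008 shift=14
  byte[7]=0x99 cont=1 payload=0x19=25: acc |= 25<<14 -> acc=425608 shift=21
  byte[8]=0x6D cont=0 payload=0x6D=109: acc |= 109<<21 -> acc=229015176 shift=28 [end]
Varint 4: bytes[5:9] = 88 FD 99 6D -> value 229015176 (4 byte(s))
  byte[9]=0x3D cont=0 payload=0x3D=61: acc |= 61<<0 -> acc=61 shift=7 [end]
Varint 5: bytes[9:10] = 3D -> value 61 (1 byte(s))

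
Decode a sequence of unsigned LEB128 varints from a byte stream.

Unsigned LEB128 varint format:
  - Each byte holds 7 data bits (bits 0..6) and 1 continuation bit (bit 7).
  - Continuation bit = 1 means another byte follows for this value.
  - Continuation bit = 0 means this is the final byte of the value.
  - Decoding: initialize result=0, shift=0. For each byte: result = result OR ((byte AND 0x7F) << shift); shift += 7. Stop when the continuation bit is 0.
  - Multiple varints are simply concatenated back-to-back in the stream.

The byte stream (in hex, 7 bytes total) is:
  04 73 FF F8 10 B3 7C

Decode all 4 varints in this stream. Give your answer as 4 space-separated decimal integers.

Answer: 4 115 277631 15923

Derivation:
  byte[0]=0x04 cont=0 payload=0x04=4: acc |= 4<<0 -> acc=4 shift=7 [end]
Varint 1: bytes[0:1] = 04 -> value 4 (1 byte(s))
  byte[1]=0x73 cont=0 payload=0x73=115: acc |= 115<<0 -> acc=115 shift=7 [end]
Varint 2: bytes[1:2] = 73 -> value 115 (1 byte(s))
  byte[2]=0xFF cont=1 payload=0x7F=127: acc |= 127<<0 -> acc=127 shift=7
  byte[3]=0xF8 cont=1 payload=0x78=120: acc |= 120<<7 -> acc=15487 shift=14
  byte[4]=0x10 cont=0 payload=0x10=16: acc |= 16<<14 -> acc=277631 shift=21 [end]
Varint 3: bytes[2:5] = FF F8 10 -> value 277631 (3 byte(s))
  byte[5]=0xB3 cont=1 payload=0x33=51: acc |= 51<<0 -> acc=51 shift=7
  byte[6]=0x7C cont=0 payload=0x7C=124: acc |= 124<<7 -> acc=15923 shift=14 [end]
Varint 4: bytes[5:7] = B3 7C -> value 15923 (2 byte(s))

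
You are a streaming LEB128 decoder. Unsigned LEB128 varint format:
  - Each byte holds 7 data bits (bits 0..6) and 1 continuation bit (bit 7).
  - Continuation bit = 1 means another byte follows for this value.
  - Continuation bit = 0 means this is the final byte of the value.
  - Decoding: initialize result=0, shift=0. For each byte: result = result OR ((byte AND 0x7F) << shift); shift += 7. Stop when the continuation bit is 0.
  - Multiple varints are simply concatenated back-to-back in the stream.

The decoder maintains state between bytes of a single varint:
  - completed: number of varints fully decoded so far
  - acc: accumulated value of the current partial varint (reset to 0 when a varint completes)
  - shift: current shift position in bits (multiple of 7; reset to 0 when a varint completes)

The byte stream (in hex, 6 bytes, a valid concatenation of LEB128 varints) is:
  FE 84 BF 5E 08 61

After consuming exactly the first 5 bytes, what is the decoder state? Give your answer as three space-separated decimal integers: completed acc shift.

Answer: 2 0 0

Derivation:
byte[0]=0xFE cont=1 payload=0x7E: acc |= 126<<0 -> completed=0 acc=126 shift=7
byte[1]=0x84 cont=1 payload=0x04: acc |= 4<<7 -> completed=0 acc=638 shift=14
byte[2]=0xBF cont=1 payload=0x3F: acc |= 63<<14 -> completed=0 acc=1032830 shift=21
byte[3]=0x5E cont=0 payload=0x5E: varint #1 complete (value=198165118); reset -> completed=1 acc=0 shift=0
byte[4]=0x08 cont=0 payload=0x08: varint #2 complete (value=8); reset -> completed=2 acc=0 shift=0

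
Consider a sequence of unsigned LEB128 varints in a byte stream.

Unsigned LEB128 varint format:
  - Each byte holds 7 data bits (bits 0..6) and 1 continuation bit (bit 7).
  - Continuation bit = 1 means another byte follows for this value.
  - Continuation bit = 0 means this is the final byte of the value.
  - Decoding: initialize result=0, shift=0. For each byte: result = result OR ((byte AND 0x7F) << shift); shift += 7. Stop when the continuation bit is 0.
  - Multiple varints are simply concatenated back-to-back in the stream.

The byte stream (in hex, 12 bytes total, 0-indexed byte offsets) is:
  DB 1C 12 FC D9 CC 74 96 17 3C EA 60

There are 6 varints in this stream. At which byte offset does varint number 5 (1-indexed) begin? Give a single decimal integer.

  byte[0]=0xDB cont=1 payload=0x5B=91: acc |= 91<<0 -> acc=91 shift=7
  byte[1]=0x1C cont=0 payload=0x1C=28: acc |= 28<<7 -> acc=3675 shift=14 [end]
Varint 1: bytes[0:2] = DB 1C -> value 3675 (2 byte(s))
  byte[2]=0x12 cont=0 payload=0x12=18: acc |= 18<<0 -> acc=18 shift=7 [end]
Varint 2: bytes[2:3] = 12 -> value 18 (1 byte(s))
  byte[3]=0xFC cont=1 payload=0x7C=124: acc |= 124<<0 -> acc=124 shift=7
  byte[4]=0xD9 cont=1 payload=0x59=89: acc |= 89<<7 -> acc=11516 shift=14
  byte[5]=0xCC cont=1 payload=0x4C=76: acc |= 76<<14 -> acc=1256700 shift=21
  byte[6]=0x74 cont=0 payload=0x74=116: acc |= 116<<21 -> acc=244526332 shift=28 [end]
Varint 3: bytes[3:7] = FC D9 CC 74 -> value 244526332 (4 byte(s))
  byte[7]=0x96 cont=1 payload=0x16=22: acc |= 22<<0 -> acc=22 shift=7
  byte[8]=0x17 cont=0 payload=0x17=23: acc |= 23<<7 -> acc=2966 shift=14 [end]
Varint 4: bytes[7:9] = 96 17 -> value 2966 (2 byte(s))
  byte[9]=0x3C cont=0 payload=0x3C=60: acc |= 60<<0 -> acc=60 shift=7 [end]
Varint 5: bytes[9:10] = 3C -> value 60 (1 byte(s))
  byte[10]=0xEA cont=1 payload=0x6A=106: acc |= 106<<0 -> acc=106 shift=7
  byte[11]=0x60 cont=0 payload=0x60=96: acc |= 96<<7 -> acc=12394 shift=14 [end]
Varint 6: bytes[10:12] = EA 60 -> value 12394 (2 byte(s))

Answer: 9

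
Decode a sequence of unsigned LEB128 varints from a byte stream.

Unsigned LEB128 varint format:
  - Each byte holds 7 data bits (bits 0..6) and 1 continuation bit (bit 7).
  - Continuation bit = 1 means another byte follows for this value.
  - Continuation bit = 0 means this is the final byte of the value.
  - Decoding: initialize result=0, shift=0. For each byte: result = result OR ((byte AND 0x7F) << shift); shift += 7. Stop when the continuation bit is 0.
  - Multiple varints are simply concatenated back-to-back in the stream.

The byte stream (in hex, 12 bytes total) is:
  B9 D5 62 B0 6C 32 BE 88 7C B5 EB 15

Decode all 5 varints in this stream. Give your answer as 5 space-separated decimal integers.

Answer: 1616569 13872 50 2032702 357813

Derivation:
  byte[0]=0xB9 cont=1 payload=0x39=57: acc |= 57<<0 -> acc=57 shift=7
  byte[1]=0xD5 cont=1 payload=0x55=85: acc |= 85<<7 -> acc=10937 shift=14
  byte[2]=0x62 cont=0 payload=0x62=98: acc |= 98<<14 -> acc=1616569 shift=21 [end]
Varint 1: bytes[0:3] = B9 D5 62 -> value 1616569 (3 byte(s))
  byte[3]=0xB0 cont=1 payload=0x30=48: acc |= 48<<0 -> acc=48 shift=7
  byte[4]=0x6C cont=0 payload=0x6C=108: acc |= 108<<7 -> acc=13872 shift=14 [end]
Varint 2: bytes[3:5] = B0 6C -> value 13872 (2 byte(s))
  byte[5]=0x32 cont=0 payload=0x32=50: acc |= 50<<0 -> acc=50 shift=7 [end]
Varint 3: bytes[5:6] = 32 -> value 50 (1 byte(s))
  byte[6]=0xBE cont=1 payload=0x3E=62: acc |= 62<<0 -> acc=62 shift=7
  byte[7]=0x88 cont=1 payload=0x08=8: acc |= 8<<7 -> acc=1086 shift=14
  byte[8]=0x7C cont=0 payload=0x7C=124: acc |= 124<<14 -> acc=2032702 shift=21 [end]
Varint 4: bytes[6:9] = BE 88 7C -> value 2032702 (3 byte(s))
  byte[9]=0xB5 cont=1 payload=0x35=53: acc |= 53<<0 -> acc=53 shift=7
  byte[10]=0xEB cont=1 payload=0x6B=107: acc |= 107<<7 -> acc=13749 shift=14
  byte[11]=0x15 cont=0 payload=0x15=21: acc |= 21<<14 -> acc=357813 shift=21 [end]
Varint 5: bytes[9:12] = B5 EB 15 -> value 357813 (3 byte(s))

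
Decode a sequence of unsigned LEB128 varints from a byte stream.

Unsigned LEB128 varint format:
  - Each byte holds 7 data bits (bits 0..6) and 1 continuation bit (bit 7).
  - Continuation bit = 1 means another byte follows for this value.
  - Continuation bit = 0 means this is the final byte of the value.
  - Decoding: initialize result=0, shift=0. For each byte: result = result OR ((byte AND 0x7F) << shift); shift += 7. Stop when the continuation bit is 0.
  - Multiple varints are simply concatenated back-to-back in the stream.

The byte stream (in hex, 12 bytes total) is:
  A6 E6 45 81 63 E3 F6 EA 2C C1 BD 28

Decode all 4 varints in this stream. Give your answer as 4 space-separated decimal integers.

Answer: 1143590 12673 94026595 663233

Derivation:
  byte[0]=0xA6 cont=1 payload=0x26=38: acc |= 38<<0 -> acc=38 shift=7
  byte[1]=0xE6 cont=1 payload=0x66=102: acc |= 102<<7 -> acc=13094 shift=14
  byte[2]=0x45 cont=0 payload=0x45=69: acc |= 69<<14 -> acc=1143590 shift=21 [end]
Varint 1: bytes[0:3] = A6 E6 45 -> value 1143590 (3 byte(s))
  byte[3]=0x81 cont=1 payload=0x01=1: acc |= 1<<0 -> acc=1 shift=7
  byte[4]=0x63 cont=0 payload=0x63=99: acc |= 99<<7 -> acc=12673 shift=14 [end]
Varint 2: bytes[3:5] = 81 63 -> value 12673 (2 byte(s))
  byte[5]=0xE3 cont=1 payload=0x63=99: acc |= 99<<0 -> acc=99 shift=7
  byte[6]=0xF6 cont=1 payload=0x76=118: acc |= 118<<7 -> acc=15203 shift=14
  byte[7]=0xEA cont=1 payload=0x6A=106: acc |= 106<<14 -> acc=1751907 shift=21
  byte[8]=0x2C cont=0 payload=0x2C=44: acc |= 44<<21 -> acc=94026595 shift=28 [end]
Varint 3: bytes[5:9] = E3 F6 EA 2C -> value 94026595 (4 byte(s))
  byte[9]=0xC1 cont=1 payload=0x41=65: acc |= 65<<0 -> acc=65 shift=7
  byte[10]=0xBD cont=1 payload=0x3D=61: acc |= 61<<7 -> acc=7873 shift=14
  byte[11]=0x28 cont=0 payload=0x28=40: acc |= 40<<14 -> acc=663233 shift=21 [end]
Varint 4: bytes[9:12] = C1 BD 28 -> value 663233 (3 byte(s))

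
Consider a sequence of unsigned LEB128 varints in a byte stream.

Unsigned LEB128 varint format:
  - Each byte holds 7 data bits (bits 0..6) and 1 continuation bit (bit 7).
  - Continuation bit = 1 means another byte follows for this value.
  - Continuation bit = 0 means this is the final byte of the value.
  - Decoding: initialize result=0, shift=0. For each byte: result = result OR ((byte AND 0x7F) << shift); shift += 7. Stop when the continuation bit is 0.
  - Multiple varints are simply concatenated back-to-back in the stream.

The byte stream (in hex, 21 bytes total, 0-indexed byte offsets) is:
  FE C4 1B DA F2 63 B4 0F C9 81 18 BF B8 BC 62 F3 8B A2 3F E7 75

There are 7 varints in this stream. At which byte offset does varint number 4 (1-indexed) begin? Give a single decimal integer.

  byte[0]=0xFE cont=1 payload=0x7E=126: acc |= 126<<0 -> acc=126 shift=7
  byte[1]=0xC4 cont=1 payload=0x44=68: acc |= 68<<7 -> acc=8830 shift=14
  byte[2]=0x1B cont=0 payload=0x1B=27: acc |= 27<<14 -> acc=451198 shift=21 [end]
Varint 1: bytes[0:3] = FE C4 1B -> value 451198 (3 byte(s))
  byte[3]=0xDA cont=1 payload=0x5A=90: acc |= 90<<0 -> acc=90 shift=7
  byte[4]=0xF2 cont=1 payload=0x72=114: acc |= 114<<7 -> acc=14682 shift=14
  byte[5]=0x63 cont=0 payload=0x63=99: acc |= 99<<14 -> acc=1636698 shift=21 [end]
Varint 2: bytes[3:6] = DA F2 63 -> value 1636698 (3 byte(s))
  byte[6]=0xB4 cont=1 payload=0x34=52: acc |= 52<<0 -> acc=52 shift=7
  byte[7]=0x0F cont=0 payload=0x0F=15: acc |= 15<<7 -> acc=1972 shift=14 [end]
Varint 3: bytes[6:8] = B4 0F -> value 1972 (2 byte(s))
  byte[8]=0xC9 cont=1 payload=0x49=73: acc |= 73<<0 -> acc=73 shift=7
  byte[9]=0x81 cont=1 payload=0x01=1: acc |= 1<<7 -> acc=201 shift=14
  byte[10]=0x18 cont=0 payload=0x18=24: acc |= 24<<14 -> acc=393417 shift=21 [end]
Varint 4: bytes[8:11] = C9 81 18 -> value 393417 (3 byte(s))
  byte[11]=0xBF cont=1 payload=0x3F=63: acc |= 63<<0 -> acc=63 shift=7
  byte[12]=0xB8 cont=1 payload=0x38=56: acc |= 56<<7 -> acc=7231 shift=14
  byte[13]=0xBC cont=1 payload=0x3C=60: acc |= 60<<14 -> acc=990271 shift=21
  byte[14]=0x62 cont=0 payload=0x62=98: acc |= 98<<21 -> acc=206511167 shift=28 [end]
Varint 5: bytes[11:15] = BF B8 BC 62 -> value 206511167 (4 byte(s))
  byte[15]=0xF3 cont=1 payload=0x73=115: acc |= 115<<0 -> acc=115 shift=7
  byte[16]=0x8B cont=1 payload=0x0B=11: acc |= 11<<7 -> acc=1523 shift=14
  byte[17]=0xA2 cont=1 payload=0x22=34: acc |= 34<<14 -> acc=558579 shift=21
  byte[18]=0x3F cont=0 payload=0x3F=63: acc |= 63<<21 -> acc=132679155 shift=28 [end]
Varint 6: bytes[15:19] = F3 8B A2 3F -> value 132679155 (4 byte(s))
  byte[19]=0xE7 cont=1 payload=0x67=103: acc |= 103<<0 -> acc=103 shift=7
  byte[20]=0x75 cont=0 payload=0x75=117: acc |= 117<<7 -> acc=15079 shift=14 [end]
Varint 7: bytes[19:21] = E7 75 -> value 15079 (2 byte(s))

Answer: 8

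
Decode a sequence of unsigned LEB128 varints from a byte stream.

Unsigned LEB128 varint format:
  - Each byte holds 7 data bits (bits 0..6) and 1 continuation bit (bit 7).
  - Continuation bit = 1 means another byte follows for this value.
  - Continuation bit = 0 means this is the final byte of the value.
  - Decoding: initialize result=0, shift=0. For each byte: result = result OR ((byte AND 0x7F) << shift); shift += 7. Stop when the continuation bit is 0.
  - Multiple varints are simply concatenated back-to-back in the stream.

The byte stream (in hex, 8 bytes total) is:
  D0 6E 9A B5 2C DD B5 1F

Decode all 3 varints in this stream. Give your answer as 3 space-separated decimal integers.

Answer: 14160 727706 514781

Derivation:
  byte[0]=0xD0 cont=1 payload=0x50=80: acc |= 80<<0 -> acc=80 shift=7
  byte[1]=0x6E cont=0 payload=0x6E=110: acc |= 110<<7 -> acc=14160 shift=14 [end]
Varint 1: bytes[0:2] = D0 6E -> value 14160 (2 byte(s))
  byte[2]=0x9A cont=1 payload=0x1A=26: acc |= 26<<0 -> acc=26 shift=7
  byte[3]=0xB5 cont=1 payload=0x35=53: acc |= 53<<7 -> acc=6810 shift=14
  byte[4]=0x2C cont=0 payload=0x2C=44: acc |= 44<<14 -> acc=727706 shift=21 [end]
Varint 2: bytes[2:5] = 9A B5 2C -> value 727706 (3 byte(s))
  byte[5]=0xDD cont=1 payload=0x5D=93: acc |= 93<<0 -> acc=93 shift=7
  byte[6]=0xB5 cont=1 payload=0x35=53: acc |= 53<<7 -> acc=6877 shift=14
  byte[7]=0x1F cont=0 payload=0x1F=31: acc |= 31<<14 -> acc=514781 shift=21 [end]
Varint 3: bytes[5:8] = DD B5 1F -> value 514781 (3 byte(s))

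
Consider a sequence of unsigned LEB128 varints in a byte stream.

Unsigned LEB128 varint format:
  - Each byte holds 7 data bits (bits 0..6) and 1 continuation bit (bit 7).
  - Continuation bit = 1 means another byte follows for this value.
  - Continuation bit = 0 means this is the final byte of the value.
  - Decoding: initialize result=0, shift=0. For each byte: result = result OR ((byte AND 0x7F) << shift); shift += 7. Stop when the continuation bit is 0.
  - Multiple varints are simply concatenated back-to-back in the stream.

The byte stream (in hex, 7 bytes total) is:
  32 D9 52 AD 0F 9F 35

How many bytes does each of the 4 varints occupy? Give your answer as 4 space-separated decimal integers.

  byte[0]=0x32 cont=0 payload=0x32=50: acc |= 50<<0 -> acc=50 shift=7 [end]
Varint 1: bytes[0:1] = 32 -> value 50 (1 byte(s))
  byte[1]=0xD9 cont=1 payload=0x59=89: acc |= 89<<0 -> acc=89 shift=7
  byte[2]=0x52 cont=0 payload=0x52=82: acc |= 82<<7 -> acc=10585 shift=14 [end]
Varint 2: bytes[1:3] = D9 52 -> value 10585 (2 byte(s))
  byte[3]=0xAD cont=1 payload=0x2D=45: acc |= 45<<0 -> acc=45 shift=7
  byte[4]=0x0F cont=0 payload=0x0F=15: acc |= 15<<7 -> acc=1965 shift=14 [end]
Varint 3: bytes[3:5] = AD 0F -> value 1965 (2 byte(s))
  byte[5]=0x9F cont=1 payload=0x1F=31: acc |= 31<<0 -> acc=31 shift=7
  byte[6]=0x35 cont=0 payload=0x35=53: acc |= 53<<7 -> acc=6815 shift=14 [end]
Varint 4: bytes[5:7] = 9F 35 -> value 6815 (2 byte(s))

Answer: 1 2 2 2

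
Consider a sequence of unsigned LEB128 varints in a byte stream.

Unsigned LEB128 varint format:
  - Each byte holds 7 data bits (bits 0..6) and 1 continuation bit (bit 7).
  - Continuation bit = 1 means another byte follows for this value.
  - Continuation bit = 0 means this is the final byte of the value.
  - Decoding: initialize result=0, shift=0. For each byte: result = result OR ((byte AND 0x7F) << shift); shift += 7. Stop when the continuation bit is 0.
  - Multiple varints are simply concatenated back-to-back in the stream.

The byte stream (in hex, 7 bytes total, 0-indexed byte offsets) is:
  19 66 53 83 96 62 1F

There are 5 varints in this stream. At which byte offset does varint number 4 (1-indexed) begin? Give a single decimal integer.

Answer: 3

Derivation:
  byte[0]=0x19 cont=0 payload=0x19=25: acc |= 25<<0 -> acc=25 shift=7 [end]
Varint 1: bytes[0:1] = 19 -> value 25 (1 byte(s))
  byte[1]=0x66 cont=0 payload=0x66=102: acc |= 102<<0 -> acc=102 shift=7 [end]
Varint 2: bytes[1:2] = 66 -> value 102 (1 byte(s))
  byte[2]=0x53 cont=0 payload=0x53=83: acc |= 83<<0 -> acc=83 shift=7 [end]
Varint 3: bytes[2:3] = 53 -> value 83 (1 byte(s))
  byte[3]=0x83 cont=1 payload=0x03=3: acc |= 3<<0 -> acc=3 shift=7
  byte[4]=0x96 cont=1 payload=0x16=22: acc |= 22<<7 -> acc=2819 shift=14
  byte[5]=0x62 cont=0 payload=0x62=98: acc |= 98<<14 -> acc=1608451 shift=21 [end]
Varint 4: bytes[3:6] = 83 96 62 -> value 1608451 (3 byte(s))
  byte[6]=0x1F cont=0 payload=0x1F=31: acc |= 31<<0 -> acc=31 shift=7 [end]
Varint 5: bytes[6:7] = 1F -> value 31 (1 byte(s))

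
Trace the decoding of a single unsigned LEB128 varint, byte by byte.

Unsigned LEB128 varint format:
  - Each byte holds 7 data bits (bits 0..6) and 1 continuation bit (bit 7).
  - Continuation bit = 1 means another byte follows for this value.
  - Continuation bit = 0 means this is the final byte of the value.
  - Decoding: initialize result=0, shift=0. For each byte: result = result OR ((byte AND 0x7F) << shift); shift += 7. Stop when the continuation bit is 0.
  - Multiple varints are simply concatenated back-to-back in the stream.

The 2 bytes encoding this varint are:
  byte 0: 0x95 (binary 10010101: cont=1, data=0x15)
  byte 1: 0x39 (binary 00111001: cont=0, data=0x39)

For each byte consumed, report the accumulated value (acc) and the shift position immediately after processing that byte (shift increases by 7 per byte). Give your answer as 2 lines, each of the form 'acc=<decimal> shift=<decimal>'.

byte 0=0x95: payload=0x15=21, contrib = 21<<0 = 21; acc -> 21, shift -> 7
byte 1=0x39: payload=0x39=57, contrib = 57<<7 = 7296; acc -> 7317, shift -> 14

Answer: acc=21 shift=7
acc=7317 shift=14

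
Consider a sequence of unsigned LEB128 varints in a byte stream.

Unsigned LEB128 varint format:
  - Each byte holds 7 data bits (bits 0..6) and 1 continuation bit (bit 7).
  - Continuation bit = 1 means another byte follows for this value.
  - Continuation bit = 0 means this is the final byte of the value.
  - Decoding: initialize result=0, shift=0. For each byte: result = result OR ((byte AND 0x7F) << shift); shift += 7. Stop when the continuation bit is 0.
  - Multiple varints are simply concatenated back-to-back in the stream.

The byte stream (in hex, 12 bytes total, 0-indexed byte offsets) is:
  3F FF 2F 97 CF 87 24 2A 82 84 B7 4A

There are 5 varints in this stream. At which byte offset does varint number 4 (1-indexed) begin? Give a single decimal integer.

  byte[0]=0x3F cont=0 payload=0x3F=63: acc |= 63<<0 -> acc=63 shift=7 [end]
Varint 1: bytes[0:1] = 3F -> value 63 (1 byte(s))
  byte[1]=0xFF cont=1 payload=0x7F=127: acc |= 127<<0 -> acc=127 shift=7
  byte[2]=0x2F cont=0 payload=0x2F=47: acc |= 47<<7 -> acc=6143 shift=14 [end]
Varint 2: bytes[1:3] = FF 2F -> value 6143 (2 byte(s))
  byte[3]=0x97 cont=1 payload=0x17=23: acc |= 23<<0 -> acc=23 shift=7
  byte[4]=0xCF cont=1 payload=0x4F=79: acc |= 79<<7 -> acc=10135 shift=14
  byte[5]=0x87 cont=1 payload=0x07=7: acc |= 7<<14 -> acc=124823 shift=21
  byte[6]=0x24 cont=0 payload=0x24=36: acc |= 36<<21 -> acc=75622295 shift=28 [end]
Varint 3: bytes[3:7] = 97 CF 87 24 -> value 75622295 (4 byte(s))
  byte[7]=0x2A cont=0 payload=0x2A=42: acc |= 42<<0 -> acc=42 shift=7 [end]
Varint 4: bytes[7:8] = 2A -> value 42 (1 byte(s))
  byte[8]=0x82 cont=1 payload=0x02=2: acc |= 2<<0 -> acc=2 shift=7
  byte[9]=0x84 cont=1 payload=0x04=4: acc |= 4<<7 -> acc=514 shift=14
  byte[10]=0xB7 cont=1 payload=0x37=55: acc |= 55<<14 -> acc=901634 shift=21
  byte[11]=0x4A cont=0 payload=0x4A=74: acc |= 74<<21 -> acc=156090882 shift=28 [end]
Varint 5: bytes[8:12] = 82 84 B7 4A -> value 156090882 (4 byte(s))

Answer: 7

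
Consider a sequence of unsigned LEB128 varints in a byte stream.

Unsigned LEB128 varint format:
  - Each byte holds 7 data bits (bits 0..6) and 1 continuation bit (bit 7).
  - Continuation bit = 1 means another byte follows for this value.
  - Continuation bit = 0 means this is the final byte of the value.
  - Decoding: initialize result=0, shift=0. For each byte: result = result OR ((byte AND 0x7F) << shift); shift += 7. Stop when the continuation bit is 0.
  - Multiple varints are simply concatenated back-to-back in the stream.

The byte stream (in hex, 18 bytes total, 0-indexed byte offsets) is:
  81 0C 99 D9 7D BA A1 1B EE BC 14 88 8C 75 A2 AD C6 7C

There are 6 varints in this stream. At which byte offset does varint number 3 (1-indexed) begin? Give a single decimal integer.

  byte[0]=0x81 cont=1 payload=0x01=1: acc |= 1<<0 -> acc=1 shift=7
  byte[1]=0x0C cont=0 payload=0x0C=12: acc |= 12<<7 -> acc=1537 shift=14 [end]
Varint 1: bytes[0:2] = 81 0C -> value 1537 (2 byte(s))
  byte[2]=0x99 cont=1 payload=0x19=25: acc |= 25<<0 -> acc=25 shift=7
  byte[3]=0xD9 cont=1 payload=0x59=89: acc |= 89<<7 -> acc=11417 shift=14
  byte[4]=0x7D cont=0 payload=0x7D=125: acc |= 125<<14 -> acc=2059417 shift=21 [end]
Varint 2: bytes[2:5] = 99 D9 7D -> value 2059417 (3 byte(s))
  byte[5]=0xBA cont=1 payload=0x3A=58: acc |= 58<<0 -> acc=58 shift=7
  byte[6]=0xA1 cont=1 payload=0x21=33: acc |= 33<<7 -> acc=4282 shift=14
  byte[7]=0x1B cont=0 payload=0x1B=27: acc |= 27<<14 -> acc=446650 shift=21 [end]
Varint 3: bytes[5:8] = BA A1 1B -> value 446650 (3 byte(s))
  byte[8]=0xEE cont=1 payload=0x6E=110: acc |= 110<<0 -> acc=110 shift=7
  byte[9]=0xBC cont=1 payload=0x3C=60: acc |= 60<<7 -> acc=7790 shift=14
  byte[10]=0x14 cont=0 payload=0x14=20: acc |= 20<<14 -> acc=335470 shift=21 [end]
Varint 4: bytes[8:11] = EE BC 14 -> value 335470 (3 byte(s))
  byte[11]=0x88 cont=1 payload=0x08=8: acc |= 8<<0 -> acc=8 shift=7
  byte[12]=0x8C cont=1 payload=0x0C=12: acc |= 12<<7 -> acc=1544 shift=14
  byte[13]=0x75 cont=0 payload=0x75=117: acc |= 117<<14 -> acc=1918472 shift=21 [end]
Varint 5: bytes[11:14] = 88 8C 75 -> value 1918472 (3 byte(s))
  byte[14]=0xA2 cont=1 payload=0x22=34: acc |= 34<<0 -> acc=34 shift=7
  byte[15]=0xAD cont=1 payload=0x2D=45: acc |= 45<<7 -> acc=5794 shift=14
  byte[16]=0xC6 cont=1 payload=0x46=70: acc |= 70<<14 -> acc=1152674 shift=21
  byte[17]=0x7C cont=0 payload=0x7C=124: acc |= 124<<21 -> acc=261199522 shift=28 [end]
Varint 6: bytes[14:18] = A2 AD C6 7C -> value 261199522 (4 byte(s))

Answer: 5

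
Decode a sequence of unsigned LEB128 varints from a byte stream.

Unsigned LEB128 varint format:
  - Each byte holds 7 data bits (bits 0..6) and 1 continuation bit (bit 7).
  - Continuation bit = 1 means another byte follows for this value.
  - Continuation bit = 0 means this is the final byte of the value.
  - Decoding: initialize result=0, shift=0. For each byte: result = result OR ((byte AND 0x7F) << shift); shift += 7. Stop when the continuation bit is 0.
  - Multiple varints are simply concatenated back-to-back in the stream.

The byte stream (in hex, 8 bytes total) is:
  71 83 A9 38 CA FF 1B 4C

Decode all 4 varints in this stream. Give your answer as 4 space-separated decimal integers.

  byte[0]=0x71 cont=0 payload=0x71=113: acc |= 113<<0 -> acc=113 shift=7 [end]
Varint 1: bytes[0:1] = 71 -> value 113 (1 byte(s))
  byte[1]=0x83 cont=1 payload=0x03=3: acc |= 3<<0 -> acc=3 shift=7
  byte[2]=0xA9 cont=1 payload=0x29=41: acc |= 41<<7 -> acc=5251 shift=14
  byte[3]=0x38 cont=0 payload=0x38=56: acc |= 56<<14 -> acc=922755 shift=21 [end]
Varint 2: bytes[1:4] = 83 A9 38 -> value 922755 (3 byte(s))
  byte[4]=0xCA cont=1 payload=0x4A=74: acc |= 74<<0 -> acc=74 shift=7
  byte[5]=0xFF cont=1 payload=0x7F=127: acc |= 127<<7 -> acc=16330 shift=14
  byte[6]=0x1B cont=0 payload=0x1B=27: acc |= 27<<14 -> acc=458698 shift=21 [end]
Varint 3: bytes[4:7] = CA FF 1B -> value 458698 (3 byte(s))
  byte[7]=0x4C cont=0 payload=0x4C=76: acc |= 76<<0 -> acc=76 shift=7 [end]
Varint 4: bytes[7:8] = 4C -> value 76 (1 byte(s))

Answer: 113 922755 458698 76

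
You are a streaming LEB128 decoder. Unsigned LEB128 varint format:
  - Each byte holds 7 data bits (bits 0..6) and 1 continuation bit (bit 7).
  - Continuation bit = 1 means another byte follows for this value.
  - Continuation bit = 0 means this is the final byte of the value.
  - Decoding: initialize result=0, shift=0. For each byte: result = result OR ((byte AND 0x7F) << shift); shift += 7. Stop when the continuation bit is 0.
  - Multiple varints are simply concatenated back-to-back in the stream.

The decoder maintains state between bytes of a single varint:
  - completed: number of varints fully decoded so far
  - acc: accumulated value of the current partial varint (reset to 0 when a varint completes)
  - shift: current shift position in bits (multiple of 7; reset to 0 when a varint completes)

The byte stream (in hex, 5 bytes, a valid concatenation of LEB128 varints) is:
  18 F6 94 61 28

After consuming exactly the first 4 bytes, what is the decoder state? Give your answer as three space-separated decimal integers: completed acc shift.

Answer: 2 0 0

Derivation:
byte[0]=0x18 cont=0 payload=0x18: varint #1 complete (value=24); reset -> completed=1 acc=0 shift=0
byte[1]=0xF6 cont=1 payload=0x76: acc |= 118<<0 -> completed=1 acc=118 shift=7
byte[2]=0x94 cont=1 payload=0x14: acc |= 20<<7 -> completed=1 acc=2678 shift=14
byte[3]=0x61 cont=0 payload=0x61: varint #2 complete (value=1591926); reset -> completed=2 acc=0 shift=0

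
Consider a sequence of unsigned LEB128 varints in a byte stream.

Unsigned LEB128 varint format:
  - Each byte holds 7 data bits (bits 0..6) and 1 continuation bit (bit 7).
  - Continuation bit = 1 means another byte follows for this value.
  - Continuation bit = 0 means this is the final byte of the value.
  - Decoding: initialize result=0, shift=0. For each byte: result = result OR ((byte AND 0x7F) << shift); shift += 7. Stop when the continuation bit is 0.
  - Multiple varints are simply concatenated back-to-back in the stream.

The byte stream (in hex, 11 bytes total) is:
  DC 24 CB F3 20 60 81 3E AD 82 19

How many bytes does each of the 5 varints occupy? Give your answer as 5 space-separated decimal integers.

Answer: 2 3 1 2 3

Derivation:
  byte[0]=0xDC cont=1 payload=0x5C=92: acc |= 92<<0 -> acc=92 shift=7
  byte[1]=0x24 cont=0 payload=0x24=36: acc |= 36<<7 -> acc=4700 shift=14 [end]
Varint 1: bytes[0:2] = DC 24 -> value 4700 (2 byte(s))
  byte[2]=0xCB cont=1 payload=0x4B=75: acc |= 75<<0 -> acc=75 shift=7
  byte[3]=0xF3 cont=1 payload=0x73=115: acc |= 115<<7 -> acc=14795 shift=14
  byte[4]=0x20 cont=0 payload=0x20=32: acc |= 32<<14 -> acc=539083 shift=21 [end]
Varint 2: bytes[2:5] = CB F3 20 -> value 539083 (3 byte(s))
  byte[5]=0x60 cont=0 payload=0x60=96: acc |= 96<<0 -> acc=96 shift=7 [end]
Varint 3: bytes[5:6] = 60 -> value 96 (1 byte(s))
  byte[6]=0x81 cont=1 payload=0x01=1: acc |= 1<<0 -> acc=1 shift=7
  byte[7]=0x3E cont=0 payload=0x3E=62: acc |= 62<<7 -> acc=7937 shift=14 [end]
Varint 4: bytes[6:8] = 81 3E -> value 7937 (2 byte(s))
  byte[8]=0xAD cont=1 payload=0x2D=45: acc |= 45<<0 -> acc=45 shift=7
  byte[9]=0x82 cont=1 payload=0x02=2: acc |= 2<<7 -> acc=301 shift=14
  byte[10]=0x19 cont=0 payload=0x19=25: acc |= 25<<14 -> acc=409901 shift=21 [end]
Varint 5: bytes[8:11] = AD 82 19 -> value 409901 (3 byte(s))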